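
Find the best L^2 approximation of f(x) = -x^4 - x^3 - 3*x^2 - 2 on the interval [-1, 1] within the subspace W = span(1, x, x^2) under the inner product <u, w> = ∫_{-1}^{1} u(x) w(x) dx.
g(x) = -27*x^2/7 - 3*x/5 - 67/35

The best approximation g ∈ W is the orthogonal projection of f onto W. Writing g = a_0 + a_1 x + a_2 x^2, the coefficients solve the normal equations G · a = b where
  G_{ij} = <φ_i, φ_j> and b_i = <f, φ_i>, with φ_0 = 1, φ_1 = x, φ_2 = x^2.
G =
  [2, 0, 2/3]
  [0, 2/3, 0]
  [2/3, 0, 2/5],
b = (-32/5, -2/5, -296/105).
Solving gives a_0 = -67/35, a_1 = -3/5, a_2 = -27/7, so
  g(x) = -27*x^2/7 - 3*x/5 - 67/35.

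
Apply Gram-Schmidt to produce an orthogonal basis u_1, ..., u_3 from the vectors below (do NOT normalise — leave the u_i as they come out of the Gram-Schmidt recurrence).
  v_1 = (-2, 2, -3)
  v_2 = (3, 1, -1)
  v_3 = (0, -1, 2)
Orthogonal basis:
  u_1 = (-2, 2, -3)
  u_2 = (49/17, 19/17, -20/17)
  u_3 = (-5/186, 55/186, 20/93)

Apply the Gram-Schmidt recurrence
  u_1 = v_1
  u_i = v_i − Σ_{j<i} ((v_i · u_j) / (u_j · u_j)) · u_j.

Step by step this gives:
  u_1 = (-2, 2, -3)
  u_2 = (49/17, 19/17, -20/17)
  u_3 = (-5/186, 55/186, 20/93)

Orthogonality check:
  u_2 · u_1 = 0 (should be 0)
  u_3 · u_1 = 0 (should be 0)
  u_3 · u_2 = 0 (should be 0)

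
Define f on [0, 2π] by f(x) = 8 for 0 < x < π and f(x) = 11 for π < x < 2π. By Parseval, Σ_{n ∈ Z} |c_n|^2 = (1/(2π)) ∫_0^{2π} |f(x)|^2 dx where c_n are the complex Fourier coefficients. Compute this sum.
Σ |c_n|^2 = 185/2

Parseval equates the L^2 energy of f (normalised by 1/(2π)) with the ℓ^2 sum of its Fourier coefficients: (1/(2π)) ∫_0^{2π} |f|^2 = Σ |c_n|^2.
Compute the left side: (1/(2π)) [∫_0^π 8^2 dx + ∫_π^{2π} 11^2 dx] = (1/(2π)) · (64π + 121π) = (64 + 121)/2 = 185/2.
So Σ_{n ∈ Z} |c_n|^2 = 185/2.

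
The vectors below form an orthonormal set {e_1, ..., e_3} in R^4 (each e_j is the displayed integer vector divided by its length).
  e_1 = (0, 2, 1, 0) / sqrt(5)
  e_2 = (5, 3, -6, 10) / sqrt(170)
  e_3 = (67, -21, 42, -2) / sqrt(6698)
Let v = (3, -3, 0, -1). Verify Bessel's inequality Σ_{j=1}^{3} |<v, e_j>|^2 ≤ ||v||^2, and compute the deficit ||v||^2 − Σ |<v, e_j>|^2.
Σ |<v, e_j>|^2 = 3518/197; ||v||^2 = 19; deficit = 225/197

Write each e_j = u_j / sqrt(<u_j, u_j>) where u_j is the displayed integer vector. Then <v, e_j> = <v, u_j> / sqrt(<u_j, u_j>), so |<v, e_j>|^2 = <v, u_j>^2 / <u_j, u_j>.
Coefficients: <v, e_1> = -6/sqrt(5), <v, e_2> = -4/sqrt(170), <v, e_3> = 266/sqrt(6698).
Square and sum: Σ |<v, e_j>|^2 = 3518/197.
Compute ||v||^2 = v·v = 19.
Deficit = 19 − 3518/197 = 225/197 ≥ 0, confirming Bessel's inequality. (The deficit equals ||v − Σ <v,e_j> e_j||^2, the squared distance from v to span{e_j}.)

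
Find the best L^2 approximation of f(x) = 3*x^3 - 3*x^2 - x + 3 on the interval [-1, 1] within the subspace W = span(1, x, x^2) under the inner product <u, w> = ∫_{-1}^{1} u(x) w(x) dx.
g(x) = -3*x^2 + 4*x/5 + 3

The best approximation g ∈ W is the orthogonal projection of f onto W. Writing g = a_0 + a_1 x + a_2 x^2, the coefficients solve the normal equations G · a = b where
  G_{ij} = <φ_i, φ_j> and b_i = <f, φ_i>, with φ_0 = 1, φ_1 = x, φ_2 = x^2.
G =
  [2, 0, 2/3]
  [0, 2/3, 0]
  [2/3, 0, 2/5],
b = (4, 8/15, 4/5).
Solving gives a_0 = 3, a_1 = 4/5, a_2 = -3, so
  g(x) = -3*x^2 + 4*x/5 + 3.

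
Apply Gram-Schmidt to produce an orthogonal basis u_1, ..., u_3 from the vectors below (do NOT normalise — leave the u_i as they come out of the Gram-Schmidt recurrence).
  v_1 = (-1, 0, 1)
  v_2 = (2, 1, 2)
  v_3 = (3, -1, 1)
Orthogonal basis:
  u_1 = (-1, 0, 1)
  u_2 = (2, 1, 2)
  u_3 = (4/9, -16/9, 4/9)

Apply the Gram-Schmidt recurrence
  u_1 = v_1
  u_i = v_i − Σ_{j<i} ((v_i · u_j) / (u_j · u_j)) · u_j.

Step by step this gives:
  u_1 = (-1, 0, 1)
  u_2 = (2, 1, 2)
  u_3 = (4/9, -16/9, 4/9)

Orthogonality check:
  u_2 · u_1 = 0 (should be 0)
  u_3 · u_1 = 0 (should be 0)
  u_3 · u_2 = 0 (should be 0)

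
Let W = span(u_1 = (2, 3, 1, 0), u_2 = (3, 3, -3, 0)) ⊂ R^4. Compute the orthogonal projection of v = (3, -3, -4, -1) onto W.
proj_W(v) = (5/13, -27/26, -121/26, 0)

Set up U = [u_1 | ... | u_2] ∈ R^(4×2). The projector onto W = col(U) is P = U (U^T U)^(-1) U^T.
Compute U^T U =
  [14, 12]
  [12, 27],
and U^T v = (-7, 12).
Solve U^T U · c = U^T v for the coefficients: c = (-37/26, 14/13). The projection is proj_W(v) = U c.
Check: (v - proj_W(v)) · u_1 = 0  (should be 0).
Check: (v - proj_W(v)) · u_2 = 0  (should be 0).
Result: proj_W(v) = (5/13, -27/26, -121/26, 0).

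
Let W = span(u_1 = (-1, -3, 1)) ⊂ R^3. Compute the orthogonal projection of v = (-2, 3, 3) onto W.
proj_W(v) = (4/11, 12/11, -4/11)

Set up U = [u_1 | ... | u_1] ∈ R^(3×1). The projector onto W = col(U) is P = U (U^T U)^(-1) U^T.
Compute U^T U =
  [11],
and U^T v = (-4).
Solve U^T U · c = U^T v for the coefficients: c = (-4/11). The projection is proj_W(v) = U c.
Check: (v - proj_W(v)) · u_1 = 0  (should be 0).
Result: proj_W(v) = (4/11, 12/11, -4/11).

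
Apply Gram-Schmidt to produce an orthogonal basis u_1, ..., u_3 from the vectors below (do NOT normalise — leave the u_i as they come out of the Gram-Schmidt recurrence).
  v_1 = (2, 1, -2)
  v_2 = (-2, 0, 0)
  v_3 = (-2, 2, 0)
Orthogonal basis:
  u_1 = (2, 1, -2)
  u_2 = (-10/9, 4/9, -8/9)
  u_3 = (0, 8/5, 4/5)

Apply the Gram-Schmidt recurrence
  u_1 = v_1
  u_i = v_i − Σ_{j<i} ((v_i · u_j) / (u_j · u_j)) · u_j.

Step by step this gives:
  u_1 = (2, 1, -2)
  u_2 = (-10/9, 4/9, -8/9)
  u_3 = (0, 8/5, 4/5)

Orthogonality check:
  u_2 · u_1 = 0 (should be 0)
  u_3 · u_1 = 0 (should be 0)
  u_3 · u_2 = 0 (should be 0)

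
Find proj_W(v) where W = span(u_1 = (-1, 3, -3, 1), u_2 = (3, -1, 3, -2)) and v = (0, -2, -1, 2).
proj_W(v) = (-27/19, -23/19, -3/19, 14/19)

Set up U = [u_1 | ... | u_2] ∈ R^(4×2). The projector onto W = col(U) is P = U (U^T U)^(-1) U^T.
Compute U^T U =
  [20, -17]
  [-17, 23],
and U^T v = (-1, -5).
Solve U^T U · c = U^T v for the coefficients: c = (-12/19, -13/19). The projection is proj_W(v) = U c.
Check: (v - proj_W(v)) · u_1 = 0  (should be 0).
Check: (v - proj_W(v)) · u_2 = 0  (should be 0).
Result: proj_W(v) = (-27/19, -23/19, -3/19, 14/19).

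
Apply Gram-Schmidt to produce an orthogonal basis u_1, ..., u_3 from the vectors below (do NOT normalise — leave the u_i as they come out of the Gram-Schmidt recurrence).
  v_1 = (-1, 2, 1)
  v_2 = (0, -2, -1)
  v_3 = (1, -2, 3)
Orthogonal basis:
  u_1 = (-1, 2, 1)
  u_2 = (-5/6, -1/3, -1/6)
  u_3 = (0, -8/5, 16/5)

Apply the Gram-Schmidt recurrence
  u_1 = v_1
  u_i = v_i − Σ_{j<i} ((v_i · u_j) / (u_j · u_j)) · u_j.

Step by step this gives:
  u_1 = (-1, 2, 1)
  u_2 = (-5/6, -1/3, -1/6)
  u_3 = (0, -8/5, 16/5)

Orthogonality check:
  u_2 · u_1 = 0 (should be 0)
  u_3 · u_1 = 0 (should be 0)
  u_3 · u_2 = 0 (should be 0)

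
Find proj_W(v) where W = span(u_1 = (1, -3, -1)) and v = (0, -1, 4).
proj_W(v) = (-1/11, 3/11, 1/11)

Set up U = [u_1 | ... | u_1] ∈ R^(3×1). The projector onto W = col(U) is P = U (U^T U)^(-1) U^T.
Compute U^T U =
  [11],
and U^T v = (-1).
Solve U^T U · c = U^T v for the coefficients: c = (-1/11). The projection is proj_W(v) = U c.
Check: (v - proj_W(v)) · u_1 = 0  (should be 0).
Result: proj_W(v) = (-1/11, 3/11, 1/11).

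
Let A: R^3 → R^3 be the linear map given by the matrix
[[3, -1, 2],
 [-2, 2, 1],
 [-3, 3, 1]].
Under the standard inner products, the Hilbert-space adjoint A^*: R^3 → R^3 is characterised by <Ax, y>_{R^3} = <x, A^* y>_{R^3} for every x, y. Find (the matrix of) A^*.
A^* = A^T =
[[3, -2, -3],
 [-1, 2, 3],
 [2, 1, 1]]

For real matrices with standard dot products, the defining identity <Ax, y> = <x, A^* y> gives (Ax)^T y = x^T (A^*) y, i.e. x^T A^T y = x^T (A^*) y. Since this holds for all x, y, we must have A^* = A^T. Therefore
A^* =
[[3, -2, -3],
 [-1, 2, 3],
 [2, 1, 1]].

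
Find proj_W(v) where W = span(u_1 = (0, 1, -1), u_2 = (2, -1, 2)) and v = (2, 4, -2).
proj_W(v) = (20/9, 32/9, -22/9)

Set up U = [u_1 | ... | u_2] ∈ R^(3×2). The projector onto W = col(U) is P = U (U^T U)^(-1) U^T.
Compute U^T U =
  [2, -3]
  [-3, 9],
and U^T v = (6, -4).
Solve U^T U · c = U^T v for the coefficients: c = (14/3, 10/9). The projection is proj_W(v) = U c.
Check: (v - proj_W(v)) · u_1 = 0  (should be 0).
Check: (v - proj_W(v)) · u_2 = 0  (should be 0).
Result: proj_W(v) = (20/9, 32/9, -22/9).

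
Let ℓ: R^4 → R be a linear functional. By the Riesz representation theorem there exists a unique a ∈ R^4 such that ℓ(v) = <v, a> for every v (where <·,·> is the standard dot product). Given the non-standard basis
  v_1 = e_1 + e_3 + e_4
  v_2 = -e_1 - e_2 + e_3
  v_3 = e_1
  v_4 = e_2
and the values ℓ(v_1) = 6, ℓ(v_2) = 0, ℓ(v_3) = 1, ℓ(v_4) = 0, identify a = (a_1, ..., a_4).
a = (1, 0, 1, 4)

Write a = (a_1, ..., a_4) in the standard basis. For each basis vector v_i, ℓ(v_i) = <v_i, a> is a linear equation in the a_j's. Collect the n equations into a matrix system V a = ℓ, where row i of V is v_i (expressed in the standard basis). Since V is invertible (lower-triangular with 1s on the diagonal, up to permutation), solve by back-substitution:
  V =
[[1, 0, 1, 1],
 [-1, -1, 1, 0],
 [1, 0, 0, 0],
 [0, 1, 0, 0]]
  V a = (6, 0, 1, 0)
Solving gives a = (1, 0, 1, 4).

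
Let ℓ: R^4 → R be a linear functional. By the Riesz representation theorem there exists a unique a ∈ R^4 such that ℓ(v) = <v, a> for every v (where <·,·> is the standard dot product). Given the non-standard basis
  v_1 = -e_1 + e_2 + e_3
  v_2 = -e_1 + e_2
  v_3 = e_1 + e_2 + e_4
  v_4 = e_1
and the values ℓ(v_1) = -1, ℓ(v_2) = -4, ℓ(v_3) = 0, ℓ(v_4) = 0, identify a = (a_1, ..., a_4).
a = (0, -4, 3, 4)

Write a = (a_1, ..., a_4) in the standard basis. For each basis vector v_i, ℓ(v_i) = <v_i, a> is a linear equation in the a_j's. Collect the n equations into a matrix system V a = ℓ, where row i of V is v_i (expressed in the standard basis). Since V is invertible (lower-triangular with 1s on the diagonal, up to permutation), solve by back-substitution:
  V =
[[-1, 1, 1, 0],
 [-1, 1, 0, 0],
 [1, 1, 0, 1],
 [1, 0, 0, 0]]
  V a = (-1, -4, 0, 0)
Solving gives a = (0, -4, 3, 4).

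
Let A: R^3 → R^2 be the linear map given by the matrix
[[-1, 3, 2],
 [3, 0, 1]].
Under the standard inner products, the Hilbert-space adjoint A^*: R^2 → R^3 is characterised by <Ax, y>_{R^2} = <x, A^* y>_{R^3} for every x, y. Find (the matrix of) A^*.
A^* = A^T =
[[-1, 3],
 [3, 0],
 [2, 1]]

For real matrices with standard dot products, the defining identity <Ax, y> = <x, A^* y> gives (Ax)^T y = x^T (A^*) y, i.e. x^T A^T y = x^T (A^*) y. Since this holds for all x, y, we must have A^* = A^T. Therefore
A^* =
[[-1, 3],
 [3, 0],
 [2, 1]].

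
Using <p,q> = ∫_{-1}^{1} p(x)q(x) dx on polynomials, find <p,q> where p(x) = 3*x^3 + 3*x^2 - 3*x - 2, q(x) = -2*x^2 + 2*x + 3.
<p,q> = -22/3

Expand the product: p(x)·q(x) = -6*x^5 + 21*x^3 + 7*x^2 - 13*x - 6.
∫_{-1}^{1} of each monomial x^k gives [2/(k+1) if k even, 0 if k odd]. Integrating term-by-term (or equivalently evaluating the antiderivative F(x) = -x^6 + 21*x^4/4 + 7*x^3/3 - 13*x^2/2 - 6*x at the endpoints):
  F(1) − F(−1) = -71/12 − (17/12) = -22/3.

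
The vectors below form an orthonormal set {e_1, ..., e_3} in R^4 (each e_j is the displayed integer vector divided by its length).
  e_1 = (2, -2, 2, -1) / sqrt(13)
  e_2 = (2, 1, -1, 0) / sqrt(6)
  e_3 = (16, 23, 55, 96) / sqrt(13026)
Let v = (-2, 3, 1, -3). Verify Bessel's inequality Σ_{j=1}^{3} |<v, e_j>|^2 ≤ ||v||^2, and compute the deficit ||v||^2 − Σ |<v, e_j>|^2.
Σ |<v, e_j>|^2 = 925/167; ||v||^2 = 23; deficit = 2916/167

Write each e_j = u_j / sqrt(<u_j, u_j>) where u_j is the displayed integer vector. Then <v, e_j> = <v, u_j> / sqrt(<u_j, u_j>), so |<v, e_j>|^2 = <v, u_j>^2 / <u_j, u_j>.
Coefficients: <v, e_1> = -5/sqrt(13), <v, e_2> = -2/sqrt(6), <v, e_3> = -196/sqrt(13026).
Square and sum: Σ |<v, e_j>|^2 = 925/167.
Compute ||v||^2 = v·v = 23.
Deficit = 23 − 925/167 = 2916/167 ≥ 0, confirming Bessel's inequality. (The deficit equals ||v − Σ <v,e_j> e_j||^2, the squared distance from v to span{e_j}.)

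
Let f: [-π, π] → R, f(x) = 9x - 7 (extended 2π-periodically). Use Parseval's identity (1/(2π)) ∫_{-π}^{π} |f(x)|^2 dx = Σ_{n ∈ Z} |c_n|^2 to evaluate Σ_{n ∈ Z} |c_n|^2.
Σ |c_n|^2 = 27π^2 + 49

Expand and integrate term by term over [-π, π]:
  ∫ (9x)^2 dx = 81·(2π^3/3); ∫ 2·9·(-7)·x dx = 0 (odd integrand); ∫ (-7)^2 dx = 49·2π.
So (1/(2π)) ∫_{-π}^{π} (9x - 7)^2 dx = 81π^2/3 + 49 = 27π^2 + 49.
Parseval ⇒ Σ |c_n|^2 = 27π^2 + 49.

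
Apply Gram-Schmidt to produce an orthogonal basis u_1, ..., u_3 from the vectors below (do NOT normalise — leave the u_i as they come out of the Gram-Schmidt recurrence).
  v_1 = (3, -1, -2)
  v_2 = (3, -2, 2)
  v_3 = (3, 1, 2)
Orthogonal basis:
  u_1 = (3, -1, -2)
  u_2 = (3/2, -3/2, 3)
  u_3 = (8/7, 16/7, 4/7)

Apply the Gram-Schmidt recurrence
  u_1 = v_1
  u_i = v_i − Σ_{j<i} ((v_i · u_j) / (u_j · u_j)) · u_j.

Step by step this gives:
  u_1 = (3, -1, -2)
  u_2 = (3/2, -3/2, 3)
  u_3 = (8/7, 16/7, 4/7)

Orthogonality check:
  u_2 · u_1 = 0 (should be 0)
  u_3 · u_1 = 0 (should be 0)
  u_3 · u_2 = 0 (should be 0)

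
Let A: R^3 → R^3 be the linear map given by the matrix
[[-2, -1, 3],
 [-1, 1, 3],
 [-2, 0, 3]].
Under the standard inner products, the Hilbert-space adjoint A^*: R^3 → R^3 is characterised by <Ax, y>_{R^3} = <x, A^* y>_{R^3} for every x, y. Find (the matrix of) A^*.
A^* = A^T =
[[-2, -1, -2],
 [-1, 1, 0],
 [3, 3, 3]]

For real matrices with standard dot products, the defining identity <Ax, y> = <x, A^* y> gives (Ax)^T y = x^T (A^*) y, i.e. x^T A^T y = x^T (A^*) y. Since this holds for all x, y, we must have A^* = A^T. Therefore
A^* =
[[-2, -1, -2],
 [-1, 1, 0],
 [3, 3, 3]].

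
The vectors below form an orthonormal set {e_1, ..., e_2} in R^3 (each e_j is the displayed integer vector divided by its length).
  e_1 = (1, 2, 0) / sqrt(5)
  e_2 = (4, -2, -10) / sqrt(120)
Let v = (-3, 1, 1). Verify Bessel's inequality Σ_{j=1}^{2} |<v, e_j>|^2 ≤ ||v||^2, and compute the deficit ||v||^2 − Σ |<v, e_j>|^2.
Σ |<v, e_j>|^2 = 5; ||v||^2 = 11; deficit = 6

Write each e_j = u_j / sqrt(<u_j, u_j>) where u_j is the displayed integer vector. Then <v, e_j> = <v, u_j> / sqrt(<u_j, u_j>), so |<v, e_j>|^2 = <v, u_j>^2 / <u_j, u_j>.
Coefficients: <v, e_1> = -1/sqrt(5), <v, e_2> = -24/sqrt(120).
Square and sum: Σ |<v, e_j>|^2 = 5.
Compute ||v||^2 = v·v = 11.
Deficit = 11 − 5 = 6 ≥ 0, confirming Bessel's inequality. (The deficit equals ||v − Σ <v,e_j> e_j||^2, the squared distance from v to span{e_j}.)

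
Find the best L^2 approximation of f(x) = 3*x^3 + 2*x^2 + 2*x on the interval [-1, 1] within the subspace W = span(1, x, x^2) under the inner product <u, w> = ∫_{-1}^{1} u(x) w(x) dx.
g(x) = 2*x^2 + 19*x/5

The best approximation g ∈ W is the orthogonal projection of f onto W. Writing g = a_0 + a_1 x + a_2 x^2, the coefficients solve the normal equations G · a = b where
  G_{ij} = <φ_i, φ_j> and b_i = <f, φ_i>, with φ_0 = 1, φ_1 = x, φ_2 = x^2.
G =
  [2, 0, 2/3]
  [0, 2/3, 0]
  [2/3, 0, 2/5],
b = (4/3, 38/15, 4/5).
Solving gives a_0 = 0, a_1 = 19/5, a_2 = 2, so
  g(x) = 2*x^2 + 19*x/5.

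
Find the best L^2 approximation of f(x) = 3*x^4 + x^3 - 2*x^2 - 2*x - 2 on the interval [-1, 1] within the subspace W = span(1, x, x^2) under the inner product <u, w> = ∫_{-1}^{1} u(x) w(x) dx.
g(x) = 4*x^2/7 - 7*x/5 - 79/35

The best approximation g ∈ W is the orthogonal projection of f onto W. Writing g = a_0 + a_1 x + a_2 x^2, the coefficients solve the normal equations G · a = b where
  G_{ij} = <φ_i, φ_j> and b_i = <f, φ_i>, with φ_0 = 1, φ_1 = x, φ_2 = x^2.
G =
  [2, 0, 2/3]
  [0, 2/3, 0]
  [2/3, 0, 2/5],
b = (-62/15, -14/15, -134/105).
Solving gives a_0 = -79/35, a_1 = -7/5, a_2 = 4/7, so
  g(x) = 4*x^2/7 - 7*x/5 - 79/35.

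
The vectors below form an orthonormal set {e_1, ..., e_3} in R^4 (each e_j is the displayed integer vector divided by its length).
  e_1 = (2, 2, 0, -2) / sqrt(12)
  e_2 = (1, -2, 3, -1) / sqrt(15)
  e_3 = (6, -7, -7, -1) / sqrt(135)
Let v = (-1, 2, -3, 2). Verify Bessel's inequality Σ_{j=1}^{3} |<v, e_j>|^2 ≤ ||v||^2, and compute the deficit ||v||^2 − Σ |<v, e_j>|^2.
Σ |<v, e_j>|^2 = 470/27; ||v||^2 = 18; deficit = 16/27

Write each e_j = u_j / sqrt(<u_j, u_j>) where u_j is the displayed integer vector. Then <v, e_j> = <v, u_j> / sqrt(<u_j, u_j>), so |<v, e_j>|^2 = <v, u_j>^2 / <u_j, u_j>.
Coefficients: <v, e_1> = -2/sqrt(12), <v, e_2> = -16/sqrt(15), <v, e_3> = -1/sqrt(135).
Square and sum: Σ |<v, e_j>|^2 = 470/27.
Compute ||v||^2 = v·v = 18.
Deficit = 18 − 470/27 = 16/27 ≥ 0, confirming Bessel's inequality. (The deficit equals ||v − Σ <v,e_j> e_j||^2, the squared distance from v to span{e_j}.)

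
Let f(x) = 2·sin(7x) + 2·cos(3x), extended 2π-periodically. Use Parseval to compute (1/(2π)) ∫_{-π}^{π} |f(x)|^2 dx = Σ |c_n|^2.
Σ |c_n|^2 = 4

Expand |f|^2 and use orthogonality of {sin(nx), cos(mx)} on [-π, π]:
  ∫_{-π}^{π} sin(nx)^2 dx = π, ∫ cos(mx)^2 dx = π, and cross terms integrate to 0.
So ∫_{-π}^{π} f(x)^2 dx = 2^2 · π + 2^2 · π = (4 + 4)π.
Divide by 2π: (4 + 4)/2 = 4.
By Parseval, this equals Σ |c_n|^2.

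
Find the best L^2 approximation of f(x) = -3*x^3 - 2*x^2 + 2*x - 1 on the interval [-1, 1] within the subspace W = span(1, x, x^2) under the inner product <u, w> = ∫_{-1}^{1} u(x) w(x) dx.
g(x) = -2*x^2 + x/5 - 1

The best approximation g ∈ W is the orthogonal projection of f onto W. Writing g = a_0 + a_1 x + a_2 x^2, the coefficients solve the normal equations G · a = b where
  G_{ij} = <φ_i, φ_j> and b_i = <f, φ_i>, with φ_0 = 1, φ_1 = x, φ_2 = x^2.
G =
  [2, 0, 2/3]
  [0, 2/3, 0]
  [2/3, 0, 2/5],
b = (-10/3, 2/15, -22/15).
Solving gives a_0 = -1, a_1 = 1/5, a_2 = -2, so
  g(x) = -2*x^2 + x/5 - 1.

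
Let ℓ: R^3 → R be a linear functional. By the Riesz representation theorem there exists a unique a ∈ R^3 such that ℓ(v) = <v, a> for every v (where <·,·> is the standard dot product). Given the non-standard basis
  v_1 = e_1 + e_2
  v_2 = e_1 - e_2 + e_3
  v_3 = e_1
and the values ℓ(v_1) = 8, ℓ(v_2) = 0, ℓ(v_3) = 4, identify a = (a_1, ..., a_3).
a = (4, 4, 0)

Write a = (a_1, ..., a_3) in the standard basis. For each basis vector v_i, ℓ(v_i) = <v_i, a> is a linear equation in the a_j's. Collect the n equations into a matrix system V a = ℓ, where row i of V is v_i (expressed in the standard basis). Since V is invertible (lower-triangular with 1s on the diagonal, up to permutation), solve by back-substitution:
  V =
[[1, 1, 0],
 [1, -1, 1],
 [1, 0, 0]]
  V a = (8, 0, 4)
Solving gives a = (4, 4, 0).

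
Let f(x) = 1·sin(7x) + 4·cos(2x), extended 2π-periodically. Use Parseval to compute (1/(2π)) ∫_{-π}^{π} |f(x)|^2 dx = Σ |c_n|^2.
Σ |c_n|^2 = 17/2

Expand |f|^2 and use orthogonality of {sin(nx), cos(mx)} on [-π, π]:
  ∫_{-π}^{π} sin(nx)^2 dx = π, ∫ cos(mx)^2 dx = π, and cross terms integrate to 0.
So ∫_{-π}^{π} f(x)^2 dx = 1^2 · π + 4^2 · π = (1 + 16)π.
Divide by 2π: (1 + 16)/2 = 17/2.
By Parseval, this equals Σ |c_n|^2.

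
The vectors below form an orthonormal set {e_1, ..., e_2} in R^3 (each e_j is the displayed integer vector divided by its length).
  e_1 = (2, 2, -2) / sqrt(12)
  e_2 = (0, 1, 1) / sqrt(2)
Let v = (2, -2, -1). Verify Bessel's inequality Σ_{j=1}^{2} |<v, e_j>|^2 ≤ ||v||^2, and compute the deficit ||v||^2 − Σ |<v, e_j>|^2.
Σ |<v, e_j>|^2 = 29/6; ||v||^2 = 9; deficit = 25/6

Write each e_j = u_j / sqrt(<u_j, u_j>) where u_j is the displayed integer vector. Then <v, e_j> = <v, u_j> / sqrt(<u_j, u_j>), so |<v, e_j>|^2 = <v, u_j>^2 / <u_j, u_j>.
Coefficients: <v, e_1> = 2/sqrt(12), <v, e_2> = -3/sqrt(2).
Square and sum: Σ |<v, e_j>|^2 = 29/6.
Compute ||v||^2 = v·v = 9.
Deficit = 9 − 29/6 = 25/6 ≥ 0, confirming Bessel's inequality. (The deficit equals ||v − Σ <v,e_j> e_j||^2, the squared distance from v to span{e_j}.)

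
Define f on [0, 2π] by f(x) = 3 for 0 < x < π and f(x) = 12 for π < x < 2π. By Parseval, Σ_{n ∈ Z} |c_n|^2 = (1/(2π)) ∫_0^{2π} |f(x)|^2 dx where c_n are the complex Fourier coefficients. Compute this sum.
Σ |c_n|^2 = 153/2

Parseval equates the L^2 energy of f (normalised by 1/(2π)) with the ℓ^2 sum of its Fourier coefficients: (1/(2π)) ∫_0^{2π} |f|^2 = Σ |c_n|^2.
Compute the left side: (1/(2π)) [∫_0^π 3^2 dx + ∫_π^{2π} 12^2 dx] = (1/(2π)) · (9π + 144π) = (9 + 144)/2 = 153/2.
So Σ_{n ∈ Z} |c_n|^2 = 153/2.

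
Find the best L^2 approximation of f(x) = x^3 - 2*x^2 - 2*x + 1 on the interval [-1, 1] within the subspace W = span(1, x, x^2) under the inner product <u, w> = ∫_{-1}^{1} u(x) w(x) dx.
g(x) = -2*x^2 - 7*x/5 + 1

The best approximation g ∈ W is the orthogonal projection of f onto W. Writing g = a_0 + a_1 x + a_2 x^2, the coefficients solve the normal equations G · a = b where
  G_{ij} = <φ_i, φ_j> and b_i = <f, φ_i>, with φ_0 = 1, φ_1 = x, φ_2 = x^2.
G =
  [2, 0, 2/3]
  [0, 2/3, 0]
  [2/3, 0, 2/5],
b = (2/3, -14/15, -2/15).
Solving gives a_0 = 1, a_1 = -7/5, a_2 = -2, so
  g(x) = -2*x^2 - 7*x/5 + 1.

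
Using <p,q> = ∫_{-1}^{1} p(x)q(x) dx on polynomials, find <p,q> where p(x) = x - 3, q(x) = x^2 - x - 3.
<p,q> = 46/3

Expand the product: p(x)·q(x) = x^3 - 4*x^2 + 9.
∫_{-1}^{1} of each monomial x^k gives [2/(k+1) if k even, 0 if k odd]. Integrating term-by-term (or equivalently evaluating the antiderivative F(x) = x^4/4 - 4*x^3/3 + 9*x at the endpoints):
  F(1) − F(−1) = 95/12 − (-89/12) = 46/3.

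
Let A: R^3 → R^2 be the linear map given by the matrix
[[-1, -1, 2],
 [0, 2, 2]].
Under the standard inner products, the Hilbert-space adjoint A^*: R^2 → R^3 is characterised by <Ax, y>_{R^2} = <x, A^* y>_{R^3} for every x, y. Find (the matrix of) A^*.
A^* = A^T =
[[-1, 0],
 [-1, 2],
 [2, 2]]

For real matrices with standard dot products, the defining identity <Ax, y> = <x, A^* y> gives (Ax)^T y = x^T (A^*) y, i.e. x^T A^T y = x^T (A^*) y. Since this holds for all x, y, we must have A^* = A^T. Therefore
A^* =
[[-1, 0],
 [-1, 2],
 [2, 2]].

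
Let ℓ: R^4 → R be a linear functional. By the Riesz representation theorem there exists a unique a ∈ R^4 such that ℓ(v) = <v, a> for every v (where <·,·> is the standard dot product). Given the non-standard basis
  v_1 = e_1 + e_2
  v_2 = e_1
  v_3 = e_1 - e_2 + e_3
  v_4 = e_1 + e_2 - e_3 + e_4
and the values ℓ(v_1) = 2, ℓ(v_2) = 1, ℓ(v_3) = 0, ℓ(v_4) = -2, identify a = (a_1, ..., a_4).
a = (1, 1, 0, -4)

Write a = (a_1, ..., a_4) in the standard basis. For each basis vector v_i, ℓ(v_i) = <v_i, a> is a linear equation in the a_j's. Collect the n equations into a matrix system V a = ℓ, where row i of V is v_i (expressed in the standard basis). Since V is invertible (lower-triangular with 1s on the diagonal, up to permutation), solve by back-substitution:
  V =
[[1, 1, 0, 0],
 [1, 0, 0, 0],
 [1, -1, 1, 0],
 [1, 1, -1, 1]]
  V a = (2, 1, 0, -2)
Solving gives a = (1, 1, 0, -4).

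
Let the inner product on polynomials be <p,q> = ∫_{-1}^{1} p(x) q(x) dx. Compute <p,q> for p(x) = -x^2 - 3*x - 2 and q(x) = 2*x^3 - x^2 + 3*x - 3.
<p,q> = 22/3

Expand the product: p(x)·q(x) = -2*x^5 - 5*x^4 - 4*x^3 - 4*x^2 + 3*x + 6.
∫_{-1}^{1} of each monomial x^k gives [2/(k+1) if k even, 0 if k odd]. Integrating term-by-term (or equivalently evaluating the antiderivative F(x) = -x^6/3 - x^5 - x^4 - 4*x^3/3 + 3*x^2/2 + 6*x at the endpoints):
  F(1) − F(−1) = 23/6 − (-7/2) = 22/3.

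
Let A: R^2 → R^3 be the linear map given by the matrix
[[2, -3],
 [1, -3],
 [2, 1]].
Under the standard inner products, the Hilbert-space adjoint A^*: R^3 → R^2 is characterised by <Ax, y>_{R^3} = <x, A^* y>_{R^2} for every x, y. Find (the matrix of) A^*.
A^* = A^T =
[[2, 1, 2],
 [-3, -3, 1]]

For real matrices with standard dot products, the defining identity <Ax, y> = <x, A^* y> gives (Ax)^T y = x^T (A^*) y, i.e. x^T A^T y = x^T (A^*) y. Since this holds for all x, y, we must have A^* = A^T. Therefore
A^* =
[[2, 1, 2],
 [-3, -3, 1]].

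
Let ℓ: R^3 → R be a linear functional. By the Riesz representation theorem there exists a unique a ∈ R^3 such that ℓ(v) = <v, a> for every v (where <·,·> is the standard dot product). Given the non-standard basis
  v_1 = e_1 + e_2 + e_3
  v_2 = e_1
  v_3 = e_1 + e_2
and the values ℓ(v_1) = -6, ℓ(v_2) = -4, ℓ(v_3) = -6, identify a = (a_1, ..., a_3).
a = (-4, -2, 0)

Write a = (a_1, ..., a_3) in the standard basis. For each basis vector v_i, ℓ(v_i) = <v_i, a> is a linear equation in the a_j's. Collect the n equations into a matrix system V a = ℓ, where row i of V is v_i (expressed in the standard basis). Since V is invertible (lower-triangular with 1s on the diagonal, up to permutation), solve by back-substitution:
  V =
[[1, 1, 1],
 [1, 0, 0],
 [1, 1, 0]]
  V a = (-6, -4, -6)
Solving gives a = (-4, -2, 0).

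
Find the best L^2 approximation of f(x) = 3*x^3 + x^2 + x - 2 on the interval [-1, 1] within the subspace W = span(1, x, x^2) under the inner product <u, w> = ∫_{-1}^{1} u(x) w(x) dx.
g(x) = x^2 + 14*x/5 - 2

The best approximation g ∈ W is the orthogonal projection of f onto W. Writing g = a_0 + a_1 x + a_2 x^2, the coefficients solve the normal equations G · a = b where
  G_{ij} = <φ_i, φ_j> and b_i = <f, φ_i>, with φ_0 = 1, φ_1 = x, φ_2 = x^2.
G =
  [2, 0, 2/3]
  [0, 2/3, 0]
  [2/3, 0, 2/5],
b = (-10/3, 28/15, -14/15).
Solving gives a_0 = -2, a_1 = 14/5, a_2 = 1, so
  g(x) = x^2 + 14*x/5 - 2.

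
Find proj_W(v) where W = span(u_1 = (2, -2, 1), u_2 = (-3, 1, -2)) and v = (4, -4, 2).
proj_W(v) = (4, -4, 2)

Set up U = [u_1 | ... | u_2] ∈ R^(3×2). The projector onto W = col(U) is P = U (U^T U)^(-1) U^T.
Compute U^T U =
  [9, -10]
  [-10, 14],
and U^T v = (18, -20).
Solve U^T U · c = U^T v for the coefficients: c = (2, 0). The projection is proj_W(v) = U c.
Check: (v - proj_W(v)) · u_1 = 0  (should be 0).
Check: (v - proj_W(v)) · u_2 = 0  (should be 0).
Result: proj_W(v) = (4, -4, 2).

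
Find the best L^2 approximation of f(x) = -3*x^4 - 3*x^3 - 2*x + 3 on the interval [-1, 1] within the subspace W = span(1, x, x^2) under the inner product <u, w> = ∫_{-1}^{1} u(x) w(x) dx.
g(x) = -18*x^2/7 - 19*x/5 + 114/35

The best approximation g ∈ W is the orthogonal projection of f onto W. Writing g = a_0 + a_1 x + a_2 x^2, the coefficients solve the normal equations G · a = b where
  G_{ij} = <φ_i, φ_j> and b_i = <f, φ_i>, with φ_0 = 1, φ_1 = x, φ_2 = x^2.
G =
  [2, 0, 2/3]
  [0, 2/3, 0]
  [2/3, 0, 2/5],
b = (24/5, -38/15, 8/7).
Solving gives a_0 = 114/35, a_1 = -19/5, a_2 = -18/7, so
  g(x) = -18*x^2/7 - 19*x/5 + 114/35.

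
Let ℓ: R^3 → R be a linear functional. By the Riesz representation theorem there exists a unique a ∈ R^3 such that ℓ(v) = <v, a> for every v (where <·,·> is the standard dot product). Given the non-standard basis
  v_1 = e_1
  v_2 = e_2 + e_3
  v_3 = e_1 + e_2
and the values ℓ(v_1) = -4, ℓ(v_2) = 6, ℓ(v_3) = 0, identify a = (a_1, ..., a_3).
a = (-4, 4, 2)

Write a = (a_1, ..., a_3) in the standard basis. For each basis vector v_i, ℓ(v_i) = <v_i, a> is a linear equation in the a_j's. Collect the n equations into a matrix system V a = ℓ, where row i of V is v_i (expressed in the standard basis). Since V is invertible (lower-triangular with 1s on the diagonal, up to permutation), solve by back-substitution:
  V =
[[1, 0, 0],
 [0, 1, 1],
 [1, 1, 0]]
  V a = (-4, 6, 0)
Solving gives a = (-4, 4, 2).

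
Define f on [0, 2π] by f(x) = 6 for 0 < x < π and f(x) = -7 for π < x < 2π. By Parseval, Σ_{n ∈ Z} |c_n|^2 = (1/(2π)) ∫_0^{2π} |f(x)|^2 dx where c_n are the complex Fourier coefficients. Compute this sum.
Σ |c_n|^2 = 85/2

Parseval equates the L^2 energy of f (normalised by 1/(2π)) with the ℓ^2 sum of its Fourier coefficients: (1/(2π)) ∫_0^{2π} |f|^2 = Σ |c_n|^2.
Compute the left side: (1/(2π)) [∫_0^π 6^2 dx + ∫_π^{2π} (-7)^2 dx] = (1/(2π)) · (36π + 49π) = (36 + 49)/2 = 85/2.
So Σ_{n ∈ Z} |c_n|^2 = 85/2.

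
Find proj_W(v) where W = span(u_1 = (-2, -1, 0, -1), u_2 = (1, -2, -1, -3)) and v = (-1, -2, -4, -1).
proj_W(v) = (-5/9, -5/3, -5/9, -20/9)

Set up U = [u_1 | ... | u_2] ∈ R^(4×2). The projector onto W = col(U) is P = U (U^T U)^(-1) U^T.
Compute U^T U =
  [6, 3]
  [3, 15],
and U^T v = (5, 10).
Solve U^T U · c = U^T v for the coefficients: c = (5/9, 5/9). The projection is proj_W(v) = U c.
Check: (v - proj_W(v)) · u_1 = 0  (should be 0).
Check: (v - proj_W(v)) · u_2 = 0  (should be 0).
Result: proj_W(v) = (-5/9, -5/3, -5/9, -20/9).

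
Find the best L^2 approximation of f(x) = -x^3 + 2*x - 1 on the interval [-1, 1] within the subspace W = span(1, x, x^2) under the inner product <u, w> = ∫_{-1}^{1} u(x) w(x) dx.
g(x) = 7*x/5 - 1

The best approximation g ∈ W is the orthogonal projection of f onto W. Writing g = a_0 + a_1 x + a_2 x^2, the coefficients solve the normal equations G · a = b where
  G_{ij} = <φ_i, φ_j> and b_i = <f, φ_i>, with φ_0 = 1, φ_1 = x, φ_2 = x^2.
G =
  [2, 0, 2/3]
  [0, 2/3, 0]
  [2/3, 0, 2/5],
b = (-2, 14/15, -2/3).
Solving gives a_0 = -1, a_1 = 7/5, a_2 = 0, so
  g(x) = 7*x/5 - 1.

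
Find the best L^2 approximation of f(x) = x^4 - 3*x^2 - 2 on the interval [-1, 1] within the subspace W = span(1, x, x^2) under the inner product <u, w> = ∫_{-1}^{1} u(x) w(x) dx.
g(x) = -15*x^2/7 - 73/35

The best approximation g ∈ W is the orthogonal projection of f onto W. Writing g = a_0 + a_1 x + a_2 x^2, the coefficients solve the normal equations G · a = b where
  G_{ij} = <φ_i, φ_j> and b_i = <f, φ_i>, with φ_0 = 1, φ_1 = x, φ_2 = x^2.
G =
  [2, 0, 2/3]
  [0, 2/3, 0]
  [2/3, 0, 2/5],
b = (-28/5, 0, -236/105).
Solving gives a_0 = -73/35, a_1 = 0, a_2 = -15/7, so
  g(x) = -15*x^2/7 - 73/35.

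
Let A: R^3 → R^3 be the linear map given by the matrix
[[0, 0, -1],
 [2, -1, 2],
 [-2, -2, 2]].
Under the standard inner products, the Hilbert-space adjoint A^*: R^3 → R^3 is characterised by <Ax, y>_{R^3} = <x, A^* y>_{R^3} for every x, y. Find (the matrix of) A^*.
A^* = A^T =
[[0, 2, -2],
 [0, -1, -2],
 [-1, 2, 2]]

For real matrices with standard dot products, the defining identity <Ax, y> = <x, A^* y> gives (Ax)^T y = x^T (A^*) y, i.e. x^T A^T y = x^T (A^*) y. Since this holds for all x, y, we must have A^* = A^T. Therefore
A^* =
[[0, 2, -2],
 [0, -1, -2],
 [-1, 2, 2]].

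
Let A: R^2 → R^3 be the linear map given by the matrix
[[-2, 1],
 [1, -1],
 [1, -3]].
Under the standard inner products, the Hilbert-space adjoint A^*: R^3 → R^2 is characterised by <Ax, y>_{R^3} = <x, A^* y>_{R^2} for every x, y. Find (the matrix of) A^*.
A^* = A^T =
[[-2, 1, 1],
 [1, -1, -3]]

For real matrices with standard dot products, the defining identity <Ax, y> = <x, A^* y> gives (Ax)^T y = x^T (A^*) y, i.e. x^T A^T y = x^T (A^*) y. Since this holds for all x, y, we must have A^* = A^T. Therefore
A^* =
[[-2, 1, 1],
 [1, -1, -3]].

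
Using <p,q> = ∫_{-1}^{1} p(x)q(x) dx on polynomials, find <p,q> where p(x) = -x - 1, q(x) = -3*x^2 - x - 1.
<p,q> = 14/3

Expand the product: p(x)·q(x) = 3*x^3 + 4*x^2 + 2*x + 1.
∫_{-1}^{1} of each monomial x^k gives [2/(k+1) if k even, 0 if k odd]. Integrating term-by-term (or equivalently evaluating the antiderivative F(x) = 3*x^4/4 + 4*x^3/3 + x^2 + x at the endpoints):
  F(1) − F(−1) = 49/12 − (-7/12) = 14/3.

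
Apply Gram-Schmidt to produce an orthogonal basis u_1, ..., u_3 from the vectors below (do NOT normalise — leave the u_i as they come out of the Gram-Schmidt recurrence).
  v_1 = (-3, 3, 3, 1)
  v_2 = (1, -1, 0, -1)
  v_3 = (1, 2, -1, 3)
Orthogonal basis:
  u_1 = (-3, 3, 3, 1)
  u_2 = (1/4, -1/4, 3/4, -3/4)
  u_3 = (69/35, 36/35, 22/35, 33/35)

Apply the Gram-Schmidt recurrence
  u_1 = v_1
  u_i = v_i − Σ_{j<i} ((v_i · u_j) / (u_j · u_j)) · u_j.

Step by step this gives:
  u_1 = (-3, 3, 3, 1)
  u_2 = (1/4, -1/4, 3/4, -3/4)
  u_3 = (69/35, 36/35, 22/35, 33/35)

Orthogonality check:
  u_2 · u_1 = 0 (should be 0)
  u_3 · u_1 = 0 (should be 0)
  u_3 · u_2 = 0 (should be 0)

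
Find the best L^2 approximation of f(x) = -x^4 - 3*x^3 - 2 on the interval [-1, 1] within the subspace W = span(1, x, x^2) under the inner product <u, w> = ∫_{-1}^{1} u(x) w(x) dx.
g(x) = -6*x^2/7 - 9*x/5 - 67/35

The best approximation g ∈ W is the orthogonal projection of f onto W. Writing g = a_0 + a_1 x + a_2 x^2, the coefficients solve the normal equations G · a = b where
  G_{ij} = <φ_i, φ_j> and b_i = <f, φ_i>, with φ_0 = 1, φ_1 = x, φ_2 = x^2.
G =
  [2, 0, 2/3]
  [0, 2/3, 0]
  [2/3, 0, 2/5],
b = (-22/5, -6/5, -34/21).
Solving gives a_0 = -67/35, a_1 = -9/5, a_2 = -6/7, so
  g(x) = -6*x^2/7 - 9*x/5 - 67/35.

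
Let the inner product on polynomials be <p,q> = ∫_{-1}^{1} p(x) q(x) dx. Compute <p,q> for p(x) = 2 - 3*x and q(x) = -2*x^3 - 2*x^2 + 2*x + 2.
<p,q> = 56/15

Expand the product: p(x)·q(x) = 6*x^4 + 2*x^3 - 10*x^2 - 2*x + 4.
∫_{-1}^{1} of each monomial x^k gives [2/(k+1) if k even, 0 if k odd]. Integrating term-by-term (or equivalently evaluating the antiderivative F(x) = 6*x^5/5 + x^4/2 - 10*x^3/3 - x^2 + 4*x at the endpoints):
  F(1) − F(−1) = 41/30 − (-71/30) = 56/15.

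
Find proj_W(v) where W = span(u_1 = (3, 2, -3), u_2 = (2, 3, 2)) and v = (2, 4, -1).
proj_W(v) = (79/26, 514/169, -203/338)

Set up U = [u_1 | ... | u_2] ∈ R^(3×2). The projector onto W = col(U) is P = U (U^T U)^(-1) U^T.
Compute U^T U =
  [22, 6]
  [6, 17],
and U^T v = (17, 14).
Solve U^T U · c = U^T v for the coefficients: c = (205/338, 103/169). The projection is proj_W(v) = U c.
Check: (v - proj_W(v)) · u_1 = 0  (should be 0).
Check: (v - proj_W(v)) · u_2 = 0  (should be 0).
Result: proj_W(v) = (79/26, 514/169, -203/338).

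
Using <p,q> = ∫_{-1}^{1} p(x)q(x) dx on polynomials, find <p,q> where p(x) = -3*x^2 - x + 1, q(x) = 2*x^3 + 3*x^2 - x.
<p,q> = -26/15

Expand the product: p(x)·q(x) = -6*x^5 - 11*x^4 + 2*x^3 + 4*x^2 - x.
∫_{-1}^{1} of each monomial x^k gives [2/(k+1) if k even, 0 if k odd]. Integrating term-by-term (or equivalently evaluating the antiderivative F(x) = -x^6 - 11*x^5/5 + x^4/2 + 4*x^3/3 - x^2/2 at the endpoints):
  F(1) − F(−1) = -28/15 − (-2/15) = -26/15.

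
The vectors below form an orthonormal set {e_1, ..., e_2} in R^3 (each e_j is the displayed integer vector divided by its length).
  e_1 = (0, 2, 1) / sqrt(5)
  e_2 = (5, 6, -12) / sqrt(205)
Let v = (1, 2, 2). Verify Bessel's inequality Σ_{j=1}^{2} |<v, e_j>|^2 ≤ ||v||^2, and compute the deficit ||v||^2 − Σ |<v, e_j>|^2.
Σ |<v, e_j>|^2 = 305/41; ||v||^2 = 9; deficit = 64/41

Write each e_j = u_j / sqrt(<u_j, u_j>) where u_j is the displayed integer vector. Then <v, e_j> = <v, u_j> / sqrt(<u_j, u_j>), so |<v, e_j>|^2 = <v, u_j>^2 / <u_j, u_j>.
Coefficients: <v, e_1> = 6/sqrt(5), <v, e_2> = -7/sqrt(205).
Square and sum: Σ |<v, e_j>|^2 = 305/41.
Compute ||v||^2 = v·v = 9.
Deficit = 9 − 305/41 = 64/41 ≥ 0, confirming Bessel's inequality. (The deficit equals ||v − Σ <v,e_j> e_j||^2, the squared distance from v to span{e_j}.)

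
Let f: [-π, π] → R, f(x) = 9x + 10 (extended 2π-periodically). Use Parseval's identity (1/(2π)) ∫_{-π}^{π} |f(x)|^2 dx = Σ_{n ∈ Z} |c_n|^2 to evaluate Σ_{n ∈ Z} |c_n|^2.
Σ |c_n|^2 = 27π^2 + 100

Expand and integrate term by term over [-π, π]:
  ∫ (9x)^2 dx = 81·(2π^3/3); ∫ 2·9·(10)·x dx = 0 (odd integrand); ∫ 10^2 dx = 100·2π.
So (1/(2π)) ∫_{-π}^{π} (9x + 10)^2 dx = 81π^2/3 + 100 = 27π^2 + 100.
Parseval ⇒ Σ |c_n|^2 = 27π^2 + 100.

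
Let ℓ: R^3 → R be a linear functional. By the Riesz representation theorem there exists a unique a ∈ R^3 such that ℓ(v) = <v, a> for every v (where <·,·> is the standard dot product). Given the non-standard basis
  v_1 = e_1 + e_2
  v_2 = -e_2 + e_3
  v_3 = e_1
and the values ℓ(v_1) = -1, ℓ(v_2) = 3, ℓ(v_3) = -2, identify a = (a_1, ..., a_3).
a = (-2, 1, 4)

Write a = (a_1, ..., a_3) in the standard basis. For each basis vector v_i, ℓ(v_i) = <v_i, a> is a linear equation in the a_j's. Collect the n equations into a matrix system V a = ℓ, where row i of V is v_i (expressed in the standard basis). Since V is invertible (lower-triangular with 1s on the diagonal, up to permutation), solve by back-substitution:
  V =
[[1, 1, 0],
 [0, -1, 1],
 [1, 0, 0]]
  V a = (-1, 3, -2)
Solving gives a = (-2, 1, 4).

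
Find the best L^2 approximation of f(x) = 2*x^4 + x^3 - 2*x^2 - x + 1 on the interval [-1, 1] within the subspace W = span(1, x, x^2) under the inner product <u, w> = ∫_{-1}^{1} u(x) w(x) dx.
g(x) = -2*x^2/7 - 2*x/5 + 29/35

The best approximation g ∈ W is the orthogonal projection of f onto W. Writing g = a_0 + a_1 x + a_2 x^2, the coefficients solve the normal equations G · a = b where
  G_{ij} = <φ_i, φ_j> and b_i = <f, φ_i>, with φ_0 = 1, φ_1 = x, φ_2 = x^2.
G =
  [2, 0, 2/3]
  [0, 2/3, 0]
  [2/3, 0, 2/5],
b = (22/15, -4/15, 46/105).
Solving gives a_0 = 29/35, a_1 = -2/5, a_2 = -2/7, so
  g(x) = -2*x^2/7 - 2*x/5 + 29/35.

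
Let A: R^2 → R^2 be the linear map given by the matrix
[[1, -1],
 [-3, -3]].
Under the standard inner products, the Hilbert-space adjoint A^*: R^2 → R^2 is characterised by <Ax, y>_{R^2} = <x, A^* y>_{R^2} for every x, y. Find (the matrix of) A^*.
A^* = A^T =
[[1, -3],
 [-1, -3]]

For real matrices with standard dot products, the defining identity <Ax, y> = <x, A^* y> gives (Ax)^T y = x^T (A^*) y, i.e. x^T A^T y = x^T (A^*) y. Since this holds for all x, y, we must have A^* = A^T. Therefore
A^* =
[[1, -3],
 [-1, -3]].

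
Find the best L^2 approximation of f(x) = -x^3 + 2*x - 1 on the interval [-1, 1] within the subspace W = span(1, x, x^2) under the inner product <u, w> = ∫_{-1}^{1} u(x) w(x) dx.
g(x) = 7*x/5 - 1

The best approximation g ∈ W is the orthogonal projection of f onto W. Writing g = a_0 + a_1 x + a_2 x^2, the coefficients solve the normal equations G · a = b where
  G_{ij} = <φ_i, φ_j> and b_i = <f, φ_i>, with φ_0 = 1, φ_1 = x, φ_2 = x^2.
G =
  [2, 0, 2/3]
  [0, 2/3, 0]
  [2/3, 0, 2/5],
b = (-2, 14/15, -2/3).
Solving gives a_0 = -1, a_1 = 7/5, a_2 = 0, so
  g(x) = 7*x/5 - 1.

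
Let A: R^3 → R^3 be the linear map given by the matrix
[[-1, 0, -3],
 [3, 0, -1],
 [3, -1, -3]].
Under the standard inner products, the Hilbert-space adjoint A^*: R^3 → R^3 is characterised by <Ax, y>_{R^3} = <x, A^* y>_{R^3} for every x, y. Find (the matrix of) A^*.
A^* = A^T =
[[-1, 3, 3],
 [0, 0, -1],
 [-3, -1, -3]]

For real matrices with standard dot products, the defining identity <Ax, y> = <x, A^* y> gives (Ax)^T y = x^T (A^*) y, i.e. x^T A^T y = x^T (A^*) y. Since this holds for all x, y, we must have A^* = A^T. Therefore
A^* =
[[-1, 3, 3],
 [0, 0, -1],
 [-3, -1, -3]].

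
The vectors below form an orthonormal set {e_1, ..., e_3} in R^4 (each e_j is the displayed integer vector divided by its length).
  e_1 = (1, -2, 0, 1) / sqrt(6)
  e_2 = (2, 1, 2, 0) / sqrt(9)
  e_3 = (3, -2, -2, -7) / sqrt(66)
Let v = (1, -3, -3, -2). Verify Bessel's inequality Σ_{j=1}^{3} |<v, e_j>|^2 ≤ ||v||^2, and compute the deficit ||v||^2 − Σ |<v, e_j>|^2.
Σ |<v, e_j>|^2 = 2213/99; ||v||^2 = 23; deficit = 64/99

Write each e_j = u_j / sqrt(<u_j, u_j>) where u_j is the displayed integer vector. Then <v, e_j> = <v, u_j> / sqrt(<u_j, u_j>), so |<v, e_j>|^2 = <v, u_j>^2 / <u_j, u_j>.
Coefficients: <v, e_1> = 5/sqrt(6), <v, e_2> = -7/sqrt(9), <v, e_3> = 29/sqrt(66).
Square and sum: Σ |<v, e_j>|^2 = 2213/99.
Compute ||v||^2 = v·v = 23.
Deficit = 23 − 2213/99 = 64/99 ≥ 0, confirming Bessel's inequality. (The deficit equals ||v − Σ <v,e_j> e_j||^2, the squared distance from v to span{e_j}.)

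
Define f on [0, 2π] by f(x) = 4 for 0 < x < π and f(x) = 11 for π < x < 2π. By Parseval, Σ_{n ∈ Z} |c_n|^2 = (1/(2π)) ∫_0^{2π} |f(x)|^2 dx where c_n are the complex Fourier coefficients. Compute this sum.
Σ |c_n|^2 = 137/2

Parseval equates the L^2 energy of f (normalised by 1/(2π)) with the ℓ^2 sum of its Fourier coefficients: (1/(2π)) ∫_0^{2π} |f|^2 = Σ |c_n|^2.
Compute the left side: (1/(2π)) [∫_0^π 4^2 dx + ∫_π^{2π} 11^2 dx] = (1/(2π)) · (16π + 121π) = (16 + 121)/2 = 137/2.
So Σ_{n ∈ Z} |c_n|^2 = 137/2.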